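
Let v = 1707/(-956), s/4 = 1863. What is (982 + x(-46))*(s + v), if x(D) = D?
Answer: 1666642770/239 ≈ 6.9734e+6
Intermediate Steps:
s = 7452 (s = 4*1863 = 7452)
v = -1707/956 (v = 1707*(-1/956) = -1707/956 ≈ -1.7856)
(982 + x(-46))*(s + v) = (982 - 46)*(7452 - 1707/956) = 936*(7122405/956) = 1666642770/239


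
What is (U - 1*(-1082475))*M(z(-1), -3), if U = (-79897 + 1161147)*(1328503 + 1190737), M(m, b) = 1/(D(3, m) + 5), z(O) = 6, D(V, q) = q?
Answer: 2723929332475/11 ≈ 2.4763e+11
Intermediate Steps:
M(m, b) = 1/(5 + m) (M(m, b) = 1/(m + 5) = 1/(5 + m))
U = 2723928250000 (U = 1081250*2519240 = 2723928250000)
(U - 1*(-1082475))*M(z(-1), -3) = (2723928250000 - 1*(-1082475))/(5 + 6) = (2723928250000 + 1082475)/11 = 2723929332475*(1/11) = 2723929332475/11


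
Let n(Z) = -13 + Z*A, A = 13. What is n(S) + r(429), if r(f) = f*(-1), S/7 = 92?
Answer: 7930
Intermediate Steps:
S = 644 (S = 7*92 = 644)
r(f) = -f
n(Z) = -13 + 13*Z (n(Z) = -13 + Z*13 = -13 + 13*Z)
n(S) + r(429) = (-13 + 13*644) - 1*429 = (-13 + 8372) - 429 = 8359 - 429 = 7930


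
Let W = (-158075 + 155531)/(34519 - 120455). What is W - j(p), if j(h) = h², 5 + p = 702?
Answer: -2609279980/5371 ≈ -4.8581e+5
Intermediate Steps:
p = 697 (p = -5 + 702 = 697)
W = 159/5371 (W = -2544/(-85936) = -2544*(-1/85936) = 159/5371 ≈ 0.029603)
W - j(p) = 159/5371 - 1*697² = 159/5371 - 1*485809 = 159/5371 - 485809 = -2609279980/5371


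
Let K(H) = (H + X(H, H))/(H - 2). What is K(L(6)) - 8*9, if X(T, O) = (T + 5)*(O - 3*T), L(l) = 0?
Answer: -72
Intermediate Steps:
X(T, O) = (5 + T)*(O - 3*T)
K(H) = (-9*H - 2*H²)/(-2 + H) (K(H) = (H + (-15*H - 3*H² + 5*H + H*H))/(H - 2) = (H + (-15*H - 3*H² + 5*H + H²))/(-2 + H) = (H + (-10*H - 2*H²))/(-2 + H) = (-9*H - 2*H²)/(-2 + H))
K(L(6)) - 8*9 = 0*(-9 - 2*0)/(-2 + 0) - 8*9 = 0*(-9 + 0)/(-2) - 72 = 0*(-½)*(-9) - 72 = 0 - 72 = -72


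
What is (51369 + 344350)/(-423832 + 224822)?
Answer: -395719/199010 ≈ -1.9884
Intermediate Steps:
(51369 + 344350)/(-423832 + 224822) = 395719/(-199010) = 395719*(-1/199010) = -395719/199010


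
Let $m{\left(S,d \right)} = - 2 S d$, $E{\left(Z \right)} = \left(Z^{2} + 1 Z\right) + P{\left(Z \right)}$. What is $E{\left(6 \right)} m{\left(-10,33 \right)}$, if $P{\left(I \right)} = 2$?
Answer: $29040$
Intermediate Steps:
$E{\left(Z \right)} = 2 + Z + Z^{2}$ ($E{\left(Z \right)} = \left(Z^{2} + 1 Z\right) + 2 = \left(Z^{2} + Z\right) + 2 = \left(Z + Z^{2}\right) + 2 = 2 + Z + Z^{2}$)
$m{\left(S,d \right)} = - 2 S d$
$E{\left(6 \right)} m{\left(-10,33 \right)} = \left(2 + 6 + 6^{2}\right) \left(\left(-2\right) \left(-10\right) 33\right) = \left(2 + 6 + 36\right) 660 = 44 \cdot 660 = 29040$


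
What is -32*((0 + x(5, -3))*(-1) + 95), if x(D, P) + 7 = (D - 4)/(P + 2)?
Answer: -3296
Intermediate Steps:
x(D, P) = -7 + (-4 + D)/(2 + P) (x(D, P) = -7 + (D - 4)/(P + 2) = -7 + (-4 + D)/(2 + P))
-32*((0 + x(5, -3))*(-1) + 95) = -32*((0 + (-18 + 5 - 7*(-3))/(2 - 3))*(-1) + 95) = -32*((0 + (-18 + 5 + 21)/(-1))*(-1) + 95) = -32*((0 - 1*8)*(-1) + 95) = -32*((0 - 8)*(-1) + 95) = -32*(-8*(-1) + 95) = -32*(8 + 95) = -32*103 = -3296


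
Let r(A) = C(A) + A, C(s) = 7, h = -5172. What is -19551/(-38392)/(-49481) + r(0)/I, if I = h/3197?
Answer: -10628229479245/2456279195736 ≈ -4.3270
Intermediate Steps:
I = -5172/3197 ≈ -1.6178
r(A) = 7 + A
-19551/(-38392)/(-49481) + r(0)/I = -19551/(-38392)/(-49481) + (7 + 0)/(-5172/3197) = -19551*(-1/38392)*(-1/49481) + 7*(-3197/5172) = (19551/38392)*(-1/49481) - 22379/5172 = -19551/1899674552 - 22379/5172 = -10628229479245/2456279195736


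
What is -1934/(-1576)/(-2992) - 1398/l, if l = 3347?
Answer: -3299295557/7891208512 ≈ -0.41810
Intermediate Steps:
-1934/(-1576)/(-2992) - 1398/l = -1934/(-1576)/(-2992) - 1398/3347 = -1934*(-1/1576)*(-1/2992) - 1398*1/3347 = (967/788)*(-1/2992) - 1398/3347 = -967/2357696 - 1398/3347 = -3299295557/7891208512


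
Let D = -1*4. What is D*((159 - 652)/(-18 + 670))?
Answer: 493/163 ≈ 3.0245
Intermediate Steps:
D = -4
D*((159 - 652)/(-18 + 670)) = -4*(159 - 652)/(-18 + 670) = -(-1972)/652 = -4*(-493/652) = 493/163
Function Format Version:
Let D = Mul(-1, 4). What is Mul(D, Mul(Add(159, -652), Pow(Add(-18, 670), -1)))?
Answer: Rational(493, 163) ≈ 3.0245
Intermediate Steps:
D = -4
Mul(D, Mul(Add(159, -652), Pow(Add(-18, 670), -1))) = Mul(-4, Mul(Add(159, -652), Pow(Add(-18, 670), -1))) = Mul(-4, Mul(-493, Pow(652, -1))) = Mul(-4, Mul(-493, Rational(1, 652))) = Mul(-4, Rational(-493, 652)) = Rational(493, 163)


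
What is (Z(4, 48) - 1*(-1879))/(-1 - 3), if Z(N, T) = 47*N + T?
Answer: -2115/4 ≈ -528.75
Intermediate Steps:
Z(N, T) = T + 47*N
(Z(4, 48) - 1*(-1879))/(-1 - 3) = ((48 + 47*4) - 1*(-1879))/(-1 - 3) = ((48 + 188) + 1879)/(-4) = -(236 + 1879)/4 = -1/4*2115 = -2115/4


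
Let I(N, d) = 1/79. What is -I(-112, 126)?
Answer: -1/79 ≈ -0.012658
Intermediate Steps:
I(N, d) = 1/79
-I(-112, 126) = -1*1/79 = -1/79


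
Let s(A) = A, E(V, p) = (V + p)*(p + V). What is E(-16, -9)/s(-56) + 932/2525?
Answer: -1525933/141400 ≈ -10.792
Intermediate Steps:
E(V, p) = (V + p)**2 (E(V, p) = (V + p)*(V + p) = (V + p)**2)
E(-16, -9)/s(-56) + 932/2525 = (-16 - 9)**2/(-56) + 932/2525 = (-25)**2*(-1/56) + 932*(1/2525) = 625*(-1/56) + 932/2525 = -625/56 + 932/2525 = -1525933/141400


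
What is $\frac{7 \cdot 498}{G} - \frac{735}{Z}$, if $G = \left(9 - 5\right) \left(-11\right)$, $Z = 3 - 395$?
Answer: $- \frac{6807}{88} \approx -77.352$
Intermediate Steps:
$Z = -392$ ($Z = 3 - 395 = -392$)
$G = -44$ ($G = 4 \left(-11\right) = -44$)
$\frac{7 \cdot 498}{G} - \frac{735}{Z} = \frac{7 \cdot 498}{-44} - \frac{735}{-392} = 3486 \left(- \frac{1}{44}\right) - - \frac{15}{8} = - \frac{1743}{22} + \frac{15}{8} = - \frac{6807}{88}$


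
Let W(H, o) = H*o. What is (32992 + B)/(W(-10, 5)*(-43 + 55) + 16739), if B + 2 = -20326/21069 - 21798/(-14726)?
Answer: 5117853211223/2503659967533 ≈ 2.0441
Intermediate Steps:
B = -230291401/155131047 (B = -2 + (-20326/21069 - 21798/(-14726)) = -2 + (-20326*1/21069 - 21798*(-1/14726)) = -2 + (-20326/21069 + 10899/7363) = -2 + 79970693/155131047 = -230291401/155131047 ≈ -1.4845)
(32992 + B)/(W(-10, 5)*(-43 + 55) + 16739) = (32992 - 230291401/155131047)/((-10*5)*(-43 + 55) + 16739) = 5117853211223/(155131047*(-50*12 + 16739)) = 5117853211223/(155131047*(-600 + 16739)) = (5117853211223/155131047)/16139 = (5117853211223/155131047)*(1/16139) = 5117853211223/2503659967533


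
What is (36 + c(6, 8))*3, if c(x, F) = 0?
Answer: 108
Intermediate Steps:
(36 + c(6, 8))*3 = (36 + 0)*3 = 36*3 = 108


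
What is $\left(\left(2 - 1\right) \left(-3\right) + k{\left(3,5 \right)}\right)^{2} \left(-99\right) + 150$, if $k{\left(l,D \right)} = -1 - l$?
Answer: $-4701$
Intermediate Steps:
$\left(\left(2 - 1\right) \left(-3\right) + k{\left(3,5 \right)}\right)^{2} \left(-99\right) + 150 = \left(\left(2 - 1\right) \left(-3\right) - 4\right)^{2} \left(-99\right) + 150 = \left(1 \left(-3\right) - 4\right)^{2} \left(-99\right) + 150 = \left(-3 - 4\right)^{2} \left(-99\right) + 150 = \left(-7\right)^{2} \left(-99\right) + 150 = 49 \left(-99\right) + 150 = -4851 + 150 = -4701$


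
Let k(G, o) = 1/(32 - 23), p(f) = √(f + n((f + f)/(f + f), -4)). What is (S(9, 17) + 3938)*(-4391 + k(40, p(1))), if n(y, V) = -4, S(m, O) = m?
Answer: -155977546/9 ≈ -1.7331e+7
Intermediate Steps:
p(f) = √(-4 + f) (p(f) = √(f - 4) = √(-4 + f))
k(G, o) = ⅑ (k(G, o) = 1/9 = ⅑)
(S(9, 17) + 3938)*(-4391 + k(40, p(1))) = (9 + 3938)*(-4391 + ⅑) = 3947*(-39518/9) = -155977546/9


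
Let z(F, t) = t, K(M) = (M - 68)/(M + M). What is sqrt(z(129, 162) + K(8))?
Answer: sqrt(633)/2 ≈ 12.580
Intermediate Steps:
K(M) = (-68 + M)/(2*M) (K(M) = (-68 + M)/((2*M)) = (-68 + M)*(1/(2*M)) = (-68 + M)/(2*M))
sqrt(z(129, 162) + K(8)) = sqrt(162 + (1/2)*(-68 + 8)/8) = sqrt(162 + (1/2)*(1/8)*(-60)) = sqrt(162 - 15/4) = sqrt(633/4) = sqrt(633)/2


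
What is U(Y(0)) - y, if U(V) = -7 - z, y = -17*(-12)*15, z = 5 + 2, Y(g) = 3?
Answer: -3074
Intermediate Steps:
z = 7
y = 3060 (y = 204*15 = 3060)
U(V) = -14 (U(V) = -7 - 1*7 = -7 - 7 = -14)
U(Y(0)) - y = -14 - 1*3060 = -14 - 3060 = -3074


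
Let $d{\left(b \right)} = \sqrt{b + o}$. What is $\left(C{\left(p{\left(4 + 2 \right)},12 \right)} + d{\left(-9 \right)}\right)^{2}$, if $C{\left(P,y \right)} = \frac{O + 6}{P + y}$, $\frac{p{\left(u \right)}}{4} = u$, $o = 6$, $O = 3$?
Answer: $- \frac{47}{16} + \frac{i \sqrt{3}}{2} \approx -2.9375 + 0.86602 i$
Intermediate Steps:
$p{\left(u \right)} = 4 u$
$d{\left(b \right)} = \sqrt{6 + b}$ ($d{\left(b \right)} = \sqrt{b + 6} = \sqrt{6 + b}$)
$C{\left(P,y \right)} = \frac{9}{P + y}$ ($C{\left(P,y \right)} = \frac{3 + 6}{P + y} = \frac{9}{P + y}$)
$\left(C{\left(p{\left(4 + 2 \right)},12 \right)} + d{\left(-9 \right)}\right)^{2} = \left(\frac{9}{4 \left(4 + 2\right) + 12} + \sqrt{6 - 9}\right)^{2} = \left(\frac{9}{4 \cdot 6 + 12} + \sqrt{-3}\right)^{2} = \left(\frac{9}{24 + 12} + i \sqrt{3}\right)^{2} = \left(\frac{9}{36} + i \sqrt{3}\right)^{2} = \left(9 \cdot \frac{1}{36} + i \sqrt{3}\right)^{2} = \left(\frac{1}{4} + i \sqrt{3}\right)^{2}$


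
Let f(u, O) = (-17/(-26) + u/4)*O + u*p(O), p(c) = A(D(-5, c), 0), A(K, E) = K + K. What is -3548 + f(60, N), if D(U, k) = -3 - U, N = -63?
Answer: -111649/26 ≈ -4294.2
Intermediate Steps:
A(K, E) = 2*K
p(c) = 4 (p(c) = 2*(-3 - 1*(-5)) = 2*(-3 + 5) = 2*2 = 4)
f(u, O) = 4*u + O*(17/26 + u/4) (f(u, O) = (-17/(-26) + u/4)*O + u*4 = (-17*(-1/26) + u*(¼))*O + 4*u = (17/26 + u/4)*O + 4*u = O*(17/26 + u/4) + 4*u = 4*u + O*(17/26 + u/4))
-3548 + f(60, N) = -3548 + (4*60 + (17/26)*(-63) + (¼)*(-63)*60) = -3548 + (240 - 1071/26 - 945) = -3548 - 19401/26 = -111649/26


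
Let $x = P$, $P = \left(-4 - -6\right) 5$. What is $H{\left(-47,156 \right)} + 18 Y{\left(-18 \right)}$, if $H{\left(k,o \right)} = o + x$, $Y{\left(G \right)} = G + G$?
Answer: $-482$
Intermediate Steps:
$P = 10$ ($P = \left(-4 + 6\right) 5 = 2 \cdot 5 = 10$)
$x = 10$
$Y{\left(G \right)} = 2 G$
$H{\left(k,o \right)} = 10 + o$ ($H{\left(k,o \right)} = o + 10 = 10 + o$)
$H{\left(-47,156 \right)} + 18 Y{\left(-18 \right)} = \left(10 + 156\right) + 18 \cdot 2 \left(-18\right) = 166 + 18 \left(-36\right) = 166 - 648 = -482$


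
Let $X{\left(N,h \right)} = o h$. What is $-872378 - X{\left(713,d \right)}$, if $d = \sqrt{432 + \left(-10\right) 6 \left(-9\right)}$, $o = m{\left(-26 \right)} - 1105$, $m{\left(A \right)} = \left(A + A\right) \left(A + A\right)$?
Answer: $-872378 - 28782 \sqrt{3} \approx -9.2223 \cdot 10^{5}$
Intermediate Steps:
$m{\left(A \right)} = 4 A^{2}$ ($m{\left(A \right)} = 2 A 2 A = 4 A^{2}$)
$o = 1599$ ($o = 4 \left(-26\right)^{2} - 1105 = 4 \cdot 676 - 1105 = 2704 - 1105 = 1599$)
$d = 18 \sqrt{3}$ ($d = \sqrt{432 - -540} = \sqrt{432 + 540} = \sqrt{972} = 18 \sqrt{3} \approx 31.177$)
$X{\left(N,h \right)} = 1599 h$
$-872378 - X{\left(713,d \right)} = -872378 - 1599 \cdot 18 \sqrt{3} = -872378 - 28782 \sqrt{3}$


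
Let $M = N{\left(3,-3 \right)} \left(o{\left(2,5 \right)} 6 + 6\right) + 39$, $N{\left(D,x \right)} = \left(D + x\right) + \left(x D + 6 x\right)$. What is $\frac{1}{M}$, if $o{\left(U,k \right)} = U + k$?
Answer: $- \frac{1}{1257} \approx -0.00079555$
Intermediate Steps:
$N{\left(D,x \right)} = D + 7 x + D x$ ($N{\left(D,x \right)} = \left(D + x\right) + \left(D x + 6 x\right) = \left(D + x\right) + \left(6 x + D x\right) = D + 7 x + D x$)
$M = -1257$ ($M = \left(3 + 7 \left(-3\right) + 3 \left(-3\right)\right) \left(\left(2 + 5\right) 6 + 6\right) + 39 = \left(3 - 21 - 9\right) \left(7 \cdot 6 + 6\right) + 39 = - 27 \left(42 + 6\right) + 39 = \left(-27\right) 48 + 39 = -1296 + 39 = -1257$)
$\frac{1}{M} = \frac{1}{-1257} = - \frac{1}{1257}$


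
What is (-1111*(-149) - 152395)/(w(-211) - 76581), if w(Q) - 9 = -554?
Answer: -6572/38563 ≈ -0.17042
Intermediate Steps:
w(Q) = -545 (w(Q) = 9 - 554 = -545)
(-1111*(-149) - 152395)/(w(-211) - 76581) = (-1111*(-149) - 152395)/(-545 - 76581) = (165539 - 152395)/(-77126) = 13144*(-1/77126) = -6572/38563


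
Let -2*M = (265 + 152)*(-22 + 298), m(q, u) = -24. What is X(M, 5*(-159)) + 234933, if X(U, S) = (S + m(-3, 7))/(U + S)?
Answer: 4568742324/19447 ≈ 2.3493e+5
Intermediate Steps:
M = -57546 (M = -(265 + 152)*(-22 + 298)/2 = -417*276/2 = -1/2*115092 = -57546)
X(U, S) = (-24 + S)/(S + U) (X(U, S) = (S - 24)/(U + S) = (-24 + S)/(S + U))
X(M, 5*(-159)) + 234933 = (-24 + 5*(-159))/(5*(-159) - 57546) + 234933 = (-24 - 795)/(-795 - 57546) + 234933 = -819/(-58341) + 234933 = -1/58341*(-819) + 234933 = 273/19447 + 234933 = 4568742324/19447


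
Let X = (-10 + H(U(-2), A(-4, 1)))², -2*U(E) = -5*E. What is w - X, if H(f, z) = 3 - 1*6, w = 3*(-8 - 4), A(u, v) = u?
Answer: -205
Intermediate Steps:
w = -36 (w = 3*(-12) = -36)
U(E) = 5*E/2 (U(E) = -(-5)*E/2 = 5*E/2)
H(f, z) = -3 (H(f, z) = 3 - 6 = -3)
X = 169 (X = (-10 - 3)² = (-13)² = 169)
w - X = -36 - 1*169 = -36 - 169 = -205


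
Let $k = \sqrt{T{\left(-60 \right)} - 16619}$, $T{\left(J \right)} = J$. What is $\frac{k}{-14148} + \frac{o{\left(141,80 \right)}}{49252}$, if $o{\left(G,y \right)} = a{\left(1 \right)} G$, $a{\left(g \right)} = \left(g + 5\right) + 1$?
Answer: $\frac{141}{7036} - \frac{i \sqrt{16679}}{14148} \approx 0.02004 - 0.0091283 i$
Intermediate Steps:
$a{\left(g \right)} = 6 + g$ ($a{\left(g \right)} = \left(5 + g\right) + 1 = 6 + g$)
$o{\left(G,y \right)} = 7 G$ ($o{\left(G,y \right)} = \left(6 + 1\right) G = 7 G$)
$k = i \sqrt{16679}$ ($k = \sqrt{-60 - 16619} = \sqrt{-16679} = i \sqrt{16679} \approx 129.15 i$)
$\frac{k}{-14148} + \frac{o{\left(141,80 \right)}}{49252} = \frac{i \sqrt{16679}}{-14148} + \frac{7 \cdot 141}{49252} = i \sqrt{16679} \left(- \frac{1}{14148}\right) + 987 \cdot \frac{1}{49252} = - \frac{i \sqrt{16679}}{14148} + \frac{141}{7036} = \frac{141}{7036} - \frac{i \sqrt{16679}}{14148}$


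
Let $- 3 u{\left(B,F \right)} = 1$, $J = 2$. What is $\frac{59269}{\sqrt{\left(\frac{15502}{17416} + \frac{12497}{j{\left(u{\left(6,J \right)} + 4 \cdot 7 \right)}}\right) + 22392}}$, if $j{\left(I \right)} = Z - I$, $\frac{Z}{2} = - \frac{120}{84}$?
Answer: $\frac{118538 \sqrt{171233681139068947}}{122707959571} \approx 399.74$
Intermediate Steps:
$u{\left(B,F \right)} = - \frac{1}{3}$ ($u{\left(B,F \right)} = \left(- \frac{1}{3}\right) 1 = - \frac{1}{3}$)
$Z = - \frac{20}{7}$ ($Z = 2 \left(- \frac{120}{84}\right) = 2 \left(\left(-120\right) \frac{1}{84}\right) = 2 \left(- \frac{10}{7}\right) = - \frac{20}{7} \approx -2.8571$)
$j{\left(I \right)} = - \frac{20}{7} - I$
$\frac{59269}{\sqrt{\left(\frac{15502}{17416} + \frac{12497}{j{\left(u{\left(6,J \right)} + 4 \cdot 7 \right)}}\right) + 22392}} = \frac{59269}{\sqrt{\left(\frac{15502}{17416} + \frac{12497}{- \frac{20}{7} - \left(- \frac{1}{3} + 4 \cdot 7\right)}\right) + 22392}} = \frac{59269}{\sqrt{\left(15502 \cdot \frac{1}{17416} + \frac{12497}{- \frac{20}{7} - \left(- \frac{1}{3} + 28\right)}\right) + 22392}} = \frac{59269}{\sqrt{\left(\frac{7751}{8708} + \frac{12497}{- \frac{20}{7} - \frac{83}{3}}\right) + 22392}} = \frac{59269}{\sqrt{\left(\frac{7751}{8708} + \frac{12497}{- \frac{641}{21}}\right) + 22392}} = \frac{59269}{\sqrt{\left(\frac{7751}{8708} + 12497 \left(- \frac{21}{641}\right)\right) + 22392}} = \frac{59269}{\sqrt{\left(\frac{7751}{8708} - \frac{262437}{641}\right) + 22392}} = \frac{59269}{\sqrt{- \frac{2280333005}{5581828} + 22392}} = \frac{59269}{\sqrt{\frac{122707959571}{5581828}}} = \frac{59269}{\frac{1}{2790914} \sqrt{171233681139068947}} = 59269 \frac{2 \sqrt{171233681139068947}}{122707959571} = \frac{118538 \sqrt{171233681139068947}}{122707959571}$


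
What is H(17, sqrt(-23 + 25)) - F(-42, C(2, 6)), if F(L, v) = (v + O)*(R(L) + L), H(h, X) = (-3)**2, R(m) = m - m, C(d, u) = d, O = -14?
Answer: -495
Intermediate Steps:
R(m) = 0
H(h, X) = 9
F(L, v) = L*(-14 + v) (F(L, v) = (v - 14)*(0 + L) = (-14 + v)*L = L*(-14 + v))
H(17, sqrt(-23 + 25)) - F(-42, C(2, 6)) = 9 - (-42)*(-14 + 2) = 9 - (-42)*(-12) = 9 - 1*504 = 9 - 504 = -495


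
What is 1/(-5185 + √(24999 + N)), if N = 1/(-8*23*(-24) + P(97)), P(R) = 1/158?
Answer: -3617724865/18740460897596 - √12170157220508741/18740460897596 ≈ -0.00019893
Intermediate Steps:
P(R) = 1/158
N = 158/697729 (N = 1/(-8*23*(-24) + 1/158) = 1/(-184*(-24) + 1/158) = 1/(4416 + 1/158) = 1/(697729/158) = 158/697729 ≈ 0.00022645)
1/(-5185 + √(24999 + N)) = 1/(-5185 + √(24999 + 158/697729)) = 1/(-5185 + √(17442527429/697729)) = 1/(-5185 + √12170157220508741/697729)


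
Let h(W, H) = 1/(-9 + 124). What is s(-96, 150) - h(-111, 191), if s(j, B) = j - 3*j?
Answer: 22079/115 ≈ 191.99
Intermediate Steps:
s(j, B) = -2*j
h(W, H) = 1/115
s(-96, 150) - h(-111, 191) = -2*(-96) - 1*1/115 = 192 - 1/115 = 22079/115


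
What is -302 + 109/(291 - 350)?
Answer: -17927/59 ≈ -303.85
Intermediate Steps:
-302 + 109/(291 - 350) = -302 + 109/(-59) = -302 + 109*(-1/59) = -302 - 109/59 = -17927/59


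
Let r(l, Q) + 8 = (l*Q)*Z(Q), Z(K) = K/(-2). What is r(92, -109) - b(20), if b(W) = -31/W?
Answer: -10930649/20 ≈ -5.4653e+5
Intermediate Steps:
Z(K) = -K/2 (Z(K) = K*(-½) = -K/2)
r(l, Q) = -8 - l*Q²/2 (r(l, Q) = -8 + (l*Q)*(-Q/2) = -8 + (Q*l)*(-Q/2) = -8 - l*Q²/2)
r(92, -109) - b(20) = (-8 - ½*92*(-109)²) - (-31)/20 = (-8 - ½*92*11881) - (-31)/20 = (-8 - 546526) - 1*(-31/20) = -546534 + 31/20 = -10930649/20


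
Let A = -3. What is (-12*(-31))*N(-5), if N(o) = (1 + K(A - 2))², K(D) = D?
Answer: 5952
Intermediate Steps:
N(o) = 16 (N(o) = (1 + (-3 - 2))² = (1 - 5)² = (-4)² = 16)
(-12*(-31))*N(-5) = -12*(-31)*16 = 372*16 = 5952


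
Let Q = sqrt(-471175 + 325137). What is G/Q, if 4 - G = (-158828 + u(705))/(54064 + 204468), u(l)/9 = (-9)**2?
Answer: -1192227*I*sqrt(146038)/37755496216 ≈ -0.012067*I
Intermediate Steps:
Q = I*sqrt(146038) (Q = sqrt(-146038) = I*sqrt(146038) ≈ 382.15*I)
u(l) = 729 (u(l) = 9*(-9)**2 = 9*81 = 729)
G = 1192227/258532 (G = 4 - (-158828 + 729)/(54064 + 204468) = 4 - (-158099)/258532 = 4 - 1*(-158099/258532) = 4 + 158099/258532 = 1192227/258532 ≈ 4.6115)
G/Q = 1192227/(258532*((I*sqrt(146038)))) = 1192227*(-I*sqrt(146038)/146038)/258532 = -1192227*I*sqrt(146038)/37755496216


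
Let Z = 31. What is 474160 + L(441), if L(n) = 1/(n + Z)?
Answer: 223803521/472 ≈ 4.7416e+5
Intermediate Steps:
L(n) = 1/(31 + n) (L(n) = 1/(n + 31) = 1/(31 + n))
474160 + L(441) = 474160 + 1/(31 + 441) = 474160 + 1/472 = 223803521/472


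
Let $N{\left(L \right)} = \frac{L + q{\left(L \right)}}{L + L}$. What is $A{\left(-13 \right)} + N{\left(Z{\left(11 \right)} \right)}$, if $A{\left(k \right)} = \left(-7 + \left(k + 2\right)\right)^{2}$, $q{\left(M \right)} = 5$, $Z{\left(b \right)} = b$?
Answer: $\frac{3572}{11} \approx 324.73$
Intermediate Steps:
$N{\left(L \right)} = \frac{5 + L}{2 L}$ ($N{\left(L \right)} = \frac{L + 5}{L + L} = \frac{5 + L}{2 L}$)
$A{\left(k \right)} = \left(-5 + k\right)^{2}$ ($A{\left(k \right)} = \left(-7 + \left(2 + k\right)\right)^{2} = \left(-5 + k\right)^{2}$)
$A{\left(-13 \right)} + N{\left(Z{\left(11 \right)} \right)} = \left(-5 - 13\right)^{2} + \frac{5 + 11}{2 \cdot 11} = \left(-18\right)^{2} + \frac{1}{2} \cdot \frac{1}{11} \cdot 16 = 324 + \frac{8}{11} = \frac{3572}{11}$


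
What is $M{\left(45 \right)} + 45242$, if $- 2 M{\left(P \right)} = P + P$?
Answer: $45197$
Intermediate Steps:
$M{\left(P \right)} = - P$ ($M{\left(P \right)} = - \frac{P + P}{2} = - \frac{2 P}{2} = - P$)
$M{\left(45 \right)} + 45242 = \left(-1\right) 45 + 45242 = -45 + 45242 = 45197$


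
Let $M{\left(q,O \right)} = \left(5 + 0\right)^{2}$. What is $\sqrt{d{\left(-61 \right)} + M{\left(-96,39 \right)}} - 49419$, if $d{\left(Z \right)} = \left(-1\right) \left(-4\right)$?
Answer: $-49419 + \sqrt{29} \approx -49414.0$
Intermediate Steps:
$d{\left(Z \right)} = 4$
$M{\left(q,O \right)} = 25$ ($M{\left(q,O \right)} = 5^{2} = 25$)
$\sqrt{d{\left(-61 \right)} + M{\left(-96,39 \right)}} - 49419 = \sqrt{4 + 25} - 49419 = \sqrt{29} - 49419 = -49419 + \sqrt{29}$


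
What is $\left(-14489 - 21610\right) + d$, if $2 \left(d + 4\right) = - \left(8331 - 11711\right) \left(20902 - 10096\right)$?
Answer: $18226037$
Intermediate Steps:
$d = 18262136$ ($d = -4 + \frac{\left(-1\right) \left(8331 - 11711\right) \left(20902 - 10096\right)}{2} = -4 + \frac{\left(-1\right) \left(\left(-3380\right) 10806\right)}{2} = -4 + \frac{\left(-1\right) \left(-36524280\right)}{2} = -4 + \frac{1}{2} \cdot 36524280 = -4 + 18262140 = 18262136$)
$\left(-14489 - 21610\right) + d = \left(-14489 - 21610\right) + 18262136 = -36099 + 18262136 = 18226037$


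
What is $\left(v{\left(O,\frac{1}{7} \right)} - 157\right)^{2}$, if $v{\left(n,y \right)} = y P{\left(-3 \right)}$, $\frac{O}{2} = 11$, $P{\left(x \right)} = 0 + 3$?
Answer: $\frac{1201216}{49} \approx 24515.0$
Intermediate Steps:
$P{\left(x \right)} = 3$
$O = 22$ ($O = 2 \cdot 11 = 22$)
$v{\left(n,y \right)} = 3 y$ ($v{\left(n,y \right)} = y 3 = 3 y$)
$\left(v{\left(O,\frac{1}{7} \right)} - 157\right)^{2} = \left(\frac{3}{7} - 157\right)^{2} = \left(- \frac{1096}{7}\right)^{2} = \frac{1201216}{49}$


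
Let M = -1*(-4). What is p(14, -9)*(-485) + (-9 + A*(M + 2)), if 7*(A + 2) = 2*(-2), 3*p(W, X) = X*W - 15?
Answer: 159394/7 ≈ 22771.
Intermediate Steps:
M = 4
p(W, X) = -5 + W*X/3 (p(W, X) = (X*W - 15)/3 = (W*X - 15)/3 = (-15 + W*X)/3 = -5 + W*X/3)
A = -18/7 (A = -2 + (2*(-2))/7 = -2 + (⅐)*(-4) = -2 - 4/7 = -18/7 ≈ -2.5714)
p(14, -9)*(-485) + (-9 + A*(M + 2)) = (-5 + (⅓)*14*(-9))*(-485) + (-9 - 18*(4 + 2)/7) = (-5 - 42)*(-485) + (-9 - 18/7*6) = -47*(-485) + (-9 - 108/7) = 22795 - 171/7 = 159394/7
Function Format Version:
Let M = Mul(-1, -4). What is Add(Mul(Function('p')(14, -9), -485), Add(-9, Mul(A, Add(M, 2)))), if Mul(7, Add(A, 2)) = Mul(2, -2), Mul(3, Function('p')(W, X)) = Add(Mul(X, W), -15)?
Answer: Rational(159394, 7) ≈ 22771.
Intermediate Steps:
M = 4
Function('p')(W, X) = Add(-5, Mul(Rational(1, 3), W, X)) (Function('p')(W, X) = Mul(Rational(1, 3), Add(Mul(X, W), -15)) = Mul(Rational(1, 3), Add(Mul(W, X), -15)) = Mul(Rational(1, 3), Add(-15, Mul(W, X))) = Add(-5, Mul(Rational(1, 3), W, X)))
A = Rational(-18, 7) (A = Add(-2, Mul(Rational(1, 7), Mul(2, -2))) = Add(-2, Mul(Rational(1, 7), -4)) = Add(-2, Rational(-4, 7)) = Rational(-18, 7) ≈ -2.5714)
Add(Mul(Function('p')(14, -9), -485), Add(-9, Mul(A, Add(M, 2)))) = Add(Mul(Add(-5, Mul(Rational(1, 3), 14, -9)), -485), Add(-9, Mul(Rational(-18, 7), Add(4, 2)))) = Add(Mul(Add(-5, -42), -485), Add(-9, Mul(Rational(-18, 7), 6))) = Add(Mul(-47, -485), Add(-9, Rational(-108, 7))) = Add(22795, Rational(-171, 7)) = Rational(159394, 7)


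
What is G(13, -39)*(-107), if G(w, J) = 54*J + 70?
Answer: 217852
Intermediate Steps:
G(w, J) = 70 + 54*J
G(13, -39)*(-107) = (70 + 54*(-39))*(-107) = (70 - 2106)*(-107) = -2036*(-107) = 217852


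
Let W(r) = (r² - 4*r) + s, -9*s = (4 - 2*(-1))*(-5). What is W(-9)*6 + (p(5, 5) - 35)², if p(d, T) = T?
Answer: 1622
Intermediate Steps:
s = 10/3 (s = -(4 - 2*(-1))*(-5)/9 = -(4 + 2)*(-5)/9 = -2*(-5)/3 = -⅑*(-30) = 10/3 ≈ 3.3333)
W(r) = 10/3 + r² - 4*r (W(r) = (r² - 4*r) + 10/3 = 10/3 + r² - 4*r)
W(-9)*6 + (p(5, 5) - 35)² = (10/3 + (-9)² - 4*(-9))*6 + (5 - 35)² = (10/3 + 81 + 36)*6 + (-30)² = (361/3)*6 + 900 = 722 + 900 = 1622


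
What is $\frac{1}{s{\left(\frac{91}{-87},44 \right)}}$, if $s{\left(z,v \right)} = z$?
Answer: $- \frac{87}{91} \approx -0.95604$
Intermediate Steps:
$\frac{1}{s{\left(\frac{91}{-87},44 \right)}} = \frac{1}{91 \frac{1}{-87}} = \frac{1}{91 \left(- \frac{1}{87}\right)} = \frac{1}{- \frac{91}{87}} = - \frac{87}{91}$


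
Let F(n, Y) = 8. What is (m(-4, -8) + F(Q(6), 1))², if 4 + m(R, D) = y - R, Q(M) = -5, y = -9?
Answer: 1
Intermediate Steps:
m(R, D) = -13 - R (m(R, D) = -4 + (-9 - R) = -13 - R)
(m(-4, -8) + F(Q(6), 1))² = ((-13 - 1*(-4)) + 8)² = ((-13 + 4) + 8)² = (-9 + 8)² = (-1)² = 1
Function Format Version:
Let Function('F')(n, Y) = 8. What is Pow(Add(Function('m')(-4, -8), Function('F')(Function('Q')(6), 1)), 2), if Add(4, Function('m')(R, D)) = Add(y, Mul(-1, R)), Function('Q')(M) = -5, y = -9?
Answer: 1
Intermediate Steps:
Function('m')(R, D) = Add(-13, Mul(-1, R)) (Function('m')(R, D) = Add(-4, Add(-9, Mul(-1, R))) = Add(-13, Mul(-1, R)))
Pow(Add(Function('m')(-4, -8), Function('F')(Function('Q')(6), 1)), 2) = Pow(Add(Add(-13, Mul(-1, -4)), 8), 2) = Pow(Add(Add(-13, 4), 8), 2) = Pow(Add(-9, 8), 2) = Pow(-1, 2) = 1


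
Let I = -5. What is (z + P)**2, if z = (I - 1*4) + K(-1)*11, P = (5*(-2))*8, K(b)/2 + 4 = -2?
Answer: 48841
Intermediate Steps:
K(b) = -12 (K(b) = -8 + 2*(-2) = -8 - 4 = -12)
P = -80 (P = -10*8 = -80)
z = -141 (z = (-5 - 1*4) - 12*11 = (-5 - 4) - 132 = -9 - 132 = -141)
(z + P)**2 = (-141 - 80)**2 = (-221)**2 = 48841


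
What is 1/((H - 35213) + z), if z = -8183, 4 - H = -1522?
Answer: -1/41870 ≈ -2.3883e-5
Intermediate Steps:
H = 1526 (H = 4 - 1*(-1522) = 4 + 1522 = 1526)
1/((H - 35213) + z) = 1/((1526 - 35213) - 8183) = 1/(-33687 - 8183) = 1/(-41870) = -1/41870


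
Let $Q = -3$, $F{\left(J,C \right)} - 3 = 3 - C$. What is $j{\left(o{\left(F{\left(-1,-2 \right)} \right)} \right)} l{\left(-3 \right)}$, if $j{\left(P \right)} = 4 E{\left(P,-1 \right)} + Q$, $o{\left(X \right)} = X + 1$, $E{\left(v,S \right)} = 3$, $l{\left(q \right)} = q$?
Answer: $-27$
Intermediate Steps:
$F{\left(J,C \right)} = 6 - C$ ($F{\left(J,C \right)} = 3 - \left(-3 + C\right) = 6 - C$)
$o{\left(X \right)} = 1 + X$
$j{\left(P \right)} = 9$ ($j{\left(P \right)} = 4 \cdot 3 - 3 = 12 - 3 = 9$)
$j{\left(o{\left(F{\left(-1,-2 \right)} \right)} \right)} l{\left(-3 \right)} = 9 \left(-3\right) = -27$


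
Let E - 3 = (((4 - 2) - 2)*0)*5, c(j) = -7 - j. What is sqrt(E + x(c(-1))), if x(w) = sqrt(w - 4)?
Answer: sqrt(3 + I*sqrt(10)) ≈ 1.9182 + 0.82429*I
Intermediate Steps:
x(w) = sqrt(-4 + w)
E = 3 (E = 3 + (((4 - 2) - 2)*0)*5 = 3 + ((2 - 2)*0)*5 = 3 + (0*0)*5 = 3 + 0*5 = 3 + 0 = 3)
sqrt(E + x(c(-1))) = sqrt(3 + sqrt(-4 + (-7 - 1*(-1)))) = sqrt(3 + sqrt(-4 + (-7 + 1))) = sqrt(3 + sqrt(-4 - 6)) = sqrt(3 + sqrt(-10)) = sqrt(3 + I*sqrt(10))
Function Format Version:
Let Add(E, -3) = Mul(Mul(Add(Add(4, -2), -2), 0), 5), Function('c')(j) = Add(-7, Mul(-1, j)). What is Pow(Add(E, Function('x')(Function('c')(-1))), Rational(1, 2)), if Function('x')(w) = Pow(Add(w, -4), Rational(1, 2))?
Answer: Pow(Add(3, Mul(I, Pow(10, Rational(1, 2)))), Rational(1, 2)) ≈ Add(1.9182, Mul(0.82429, I))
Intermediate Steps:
Function('x')(w) = Pow(Add(-4, w), Rational(1, 2))
E = 3 (E = Add(3, Mul(Mul(Add(Add(4, -2), -2), 0), 5)) = Add(3, Mul(Mul(Add(2, -2), 0), 5)) = Add(3, Mul(Mul(0, 0), 5)) = Add(3, Mul(0, 5)) = Add(3, 0) = 3)
Pow(Add(E, Function('x')(Function('c')(-1))), Rational(1, 2)) = Pow(Add(3, Pow(Add(-4, Add(-7, Mul(-1, -1))), Rational(1, 2))), Rational(1, 2)) = Pow(Add(3, Pow(Add(-4, Add(-7, 1)), Rational(1, 2))), Rational(1, 2)) = Pow(Add(3, Pow(Add(-4, -6), Rational(1, 2))), Rational(1, 2)) = Pow(Add(3, Pow(-10, Rational(1, 2))), Rational(1, 2)) = Pow(Add(3, Mul(I, Pow(10, Rational(1, 2)))), Rational(1, 2))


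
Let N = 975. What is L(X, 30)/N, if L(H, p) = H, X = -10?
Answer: -2/195 ≈ -0.010256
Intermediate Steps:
L(X, 30)/N = -10/975 = -10*1/975 = -2/195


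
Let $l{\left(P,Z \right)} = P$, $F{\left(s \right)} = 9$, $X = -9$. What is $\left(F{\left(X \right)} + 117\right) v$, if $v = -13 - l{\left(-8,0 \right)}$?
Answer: $-630$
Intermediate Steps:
$v = -5$ ($v = -13 - -8 = -13 + 8 = -5$)
$\left(F{\left(X \right)} + 117\right) v = \left(9 + 117\right) \left(-5\right) = 126 \left(-5\right) = -630$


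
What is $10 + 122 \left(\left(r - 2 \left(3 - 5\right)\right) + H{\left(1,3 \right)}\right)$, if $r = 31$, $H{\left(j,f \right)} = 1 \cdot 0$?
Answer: $4280$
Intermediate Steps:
$H{\left(j,f \right)} = 0$
$10 + 122 \left(\left(r - 2 \left(3 - 5\right)\right) + H{\left(1,3 \right)}\right) = 10 + 122 \left(\left(31 - 2 \left(3 - 5\right)\right) + 0\right) = 10 + 122 \left(\left(31 - -4\right) + 0\right) = 10 + 122 \left(\left(31 + 4\right) + 0\right) = 10 + 122 \left(35 + 0\right) = 10 + 122 \cdot 35 = 10 + 4270 = 4280$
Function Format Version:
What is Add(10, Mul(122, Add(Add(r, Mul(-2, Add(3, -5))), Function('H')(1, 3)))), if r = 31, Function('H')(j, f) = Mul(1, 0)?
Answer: 4280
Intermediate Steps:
Function('H')(j, f) = 0
Add(10, Mul(122, Add(Add(r, Mul(-2, Add(3, -5))), Function('H')(1, 3)))) = Add(10, Mul(122, Add(Add(31, Mul(-2, Add(3, -5))), 0))) = Add(10, Mul(122, Add(Add(31, Mul(-2, -2)), 0))) = Add(10, Mul(122, Add(Add(31, 4), 0))) = Add(10, Mul(122, Add(35, 0))) = Add(10, Mul(122, 35)) = Add(10, 4270) = 4280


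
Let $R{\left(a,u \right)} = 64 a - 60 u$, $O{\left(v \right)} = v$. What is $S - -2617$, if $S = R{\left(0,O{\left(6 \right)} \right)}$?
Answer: $2257$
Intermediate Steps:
$R{\left(a,u \right)} = - 60 u + 64 a$
$S = -360$ ($S = \left(-60\right) 6 + 64 \cdot 0 = -360 + 0 = -360$)
$S - -2617 = -360 - -2617 = -360 + 2617 = 2257$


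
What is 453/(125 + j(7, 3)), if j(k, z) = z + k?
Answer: 151/45 ≈ 3.3556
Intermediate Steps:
j(k, z) = k + z
453/(125 + j(7, 3)) = 453/(125 + (7 + 3)) = 453/(125 + 10) = 453/135 = (1/135)*453 = 151/45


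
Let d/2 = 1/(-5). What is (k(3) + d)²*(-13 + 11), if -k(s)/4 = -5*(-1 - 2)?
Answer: -182408/25 ≈ -7296.3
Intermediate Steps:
d = -⅖ (d = 2/(-5) = 2*(-⅕) = -⅖ ≈ -0.40000)
k(s) = -60 (k(s) = -(-20)*(-1 - 2) = -(-20)*(-3) = -4*15 = -60)
(k(3) + d)²*(-13 + 11) = (-60 - ⅖)²*(-13 + 11) = (-302/5)²*(-2) = (91204/25)*(-2) = -182408/25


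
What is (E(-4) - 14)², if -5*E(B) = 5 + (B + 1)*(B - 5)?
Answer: 10404/25 ≈ 416.16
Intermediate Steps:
E(B) = -1 - (1 + B)*(-5 + B)/5 (E(B) = -(5 + (B + 1)*(B - 5))/5 = -(5 + (1 + B)*(-5 + B))/5 = -1 - (1 + B)*(-5 + B)/5)
(E(-4) - 14)² = ((⅕)*(-4)*(4 - 1*(-4)) - 14)² = ((⅕)*(-4)*(4 + 4) - 14)² = ((⅕)*(-4)*8 - 14)² = (-32/5 - 14)² = (-102/5)² = 10404/25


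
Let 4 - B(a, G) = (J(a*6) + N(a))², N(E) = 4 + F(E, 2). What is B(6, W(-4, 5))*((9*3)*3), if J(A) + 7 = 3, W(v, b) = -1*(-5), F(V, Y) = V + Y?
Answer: -4860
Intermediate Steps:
W(v, b) = 5
N(E) = 6 + E (N(E) = 4 + (E + 2) = 4 + (2 + E) = 6 + E)
J(A) = -4 (J(A) = -7 + 3 = -4)
B(a, G) = 4 - (2 + a)² (B(a, G) = 4 - (-4 + (6 + a))² = 4 - (2 + a)²)
B(6, W(-4, 5))*((9*3)*3) = (4 - (2 + 6)²)*((9*3)*3) = (4 - 1*8²)*(27*3) = (4 - 1*64)*81 = (4 - 64)*81 = -60*81 = -4860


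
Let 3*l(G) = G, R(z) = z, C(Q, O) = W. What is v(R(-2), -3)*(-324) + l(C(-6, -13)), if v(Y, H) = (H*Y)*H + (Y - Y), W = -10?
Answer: 17486/3 ≈ 5828.7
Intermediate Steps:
C(Q, O) = -10
v(Y, H) = Y*H² (v(Y, H) = Y*H² + 0 = Y*H²)
l(G) = G/3
v(R(-2), -3)*(-324) + l(C(-6, -13)) = -2*(-3)²*(-324) + (⅓)*(-10) = -2*9*(-324) - 10/3 = -18*(-324) - 10/3 = 5832 - 10/3 = 17486/3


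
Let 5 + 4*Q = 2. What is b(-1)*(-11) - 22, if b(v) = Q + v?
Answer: -11/4 ≈ -2.7500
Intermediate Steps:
Q = -¾ (Q = -5/4 + (¼)*2 = -5/4 + ½ = -¾ ≈ -0.75000)
b(v) = -¾ + v
b(-1)*(-11) - 22 = (-¾ - 1)*(-11) - 22 = -7/4*(-11) - 22 = 77/4 - 22 = -11/4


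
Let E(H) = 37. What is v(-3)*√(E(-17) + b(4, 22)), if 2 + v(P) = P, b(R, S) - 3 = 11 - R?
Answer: -5*√47 ≈ -34.278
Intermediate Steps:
b(R, S) = 14 - R (b(R, S) = 3 + (11 - R) = 14 - R)
v(P) = -2 + P
v(-3)*√(E(-17) + b(4, 22)) = (-2 - 3)*√(37 + (14 - 1*4)) = -5*√(37 + (14 - 4)) = -5*√(37 + 10) = -5*√47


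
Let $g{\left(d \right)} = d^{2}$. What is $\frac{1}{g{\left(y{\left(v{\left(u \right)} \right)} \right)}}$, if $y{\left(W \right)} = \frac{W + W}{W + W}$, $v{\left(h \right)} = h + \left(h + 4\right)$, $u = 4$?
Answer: $1$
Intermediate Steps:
$v{\left(h \right)} = 4 + 2 h$ ($v{\left(h \right)} = h + \left(4 + h\right) = 4 + 2 h$)
$y{\left(W \right)} = 1$ ($y{\left(W \right)} = \frac{2 W}{2 W} = 2 W \frac{1}{2 W} = 1$)
$\frac{1}{g{\left(y{\left(v{\left(u \right)} \right)} \right)}} = \frac{1}{1^{2}} = 1^{-1} = 1$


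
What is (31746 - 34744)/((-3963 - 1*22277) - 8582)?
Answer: 1499/17411 ≈ 0.086095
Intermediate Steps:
(31746 - 34744)/((-3963 - 1*22277) - 8582) = -2998/((-3963 - 22277) - 8582) = -2998/(-26240 - 8582) = -2998/(-34822) = -2998*(-1/34822) = 1499/17411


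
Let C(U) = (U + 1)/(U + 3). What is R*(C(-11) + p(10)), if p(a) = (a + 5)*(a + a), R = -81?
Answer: -97605/4 ≈ -24401.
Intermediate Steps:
C(U) = (1 + U)/(3 + U)
p(a) = 2*a*(5 + a) (p(a) = (5 + a)*(2*a) = 2*a*(5 + a))
R*(C(-11) + p(10)) = -81*((1 - 11)/(3 - 11) + 2*10*(5 + 10)) = -81*(-10/(-8) + 2*10*15) = -81*(-⅛*(-10) + 300) = -81*(5/4 + 300) = -81*1205/4 = -97605/4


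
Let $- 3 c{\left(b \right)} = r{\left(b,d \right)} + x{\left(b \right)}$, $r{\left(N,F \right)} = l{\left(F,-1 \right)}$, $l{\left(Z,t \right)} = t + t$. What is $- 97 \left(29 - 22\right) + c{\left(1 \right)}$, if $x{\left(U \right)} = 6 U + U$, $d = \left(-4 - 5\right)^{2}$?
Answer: $- \frac{2042}{3} \approx -680.67$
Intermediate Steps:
$l{\left(Z,t \right)} = 2 t$
$d = 81$ ($d = \left(-9\right)^{2} = 81$)
$x{\left(U \right)} = 7 U$
$r{\left(N,F \right)} = -2$ ($r{\left(N,F \right)} = 2 \left(-1\right) = -2$)
$c{\left(b \right)} = \frac{2}{3} - \frac{7 b}{3}$ ($c{\left(b \right)} = - \frac{-2 + 7 b}{3} = \frac{2}{3} - \frac{7 b}{3}$)
$- 97 \left(29 - 22\right) + c{\left(1 \right)} = - 97 \left(29 - 22\right) + \left(\frac{2}{3} - \frac{7}{3}\right) = \left(-97\right) 7 - \frac{5}{3} = -679 - \frac{5}{3} = - \frac{2042}{3}$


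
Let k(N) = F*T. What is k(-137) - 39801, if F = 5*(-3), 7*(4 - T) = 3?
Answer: -278982/7 ≈ -39855.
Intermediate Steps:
T = 25/7 (T = 4 - ⅐*3 = 4 - 3/7 = 25/7 ≈ 3.5714)
F = -15
k(N) = -375/7 (k(N) = -15*25/7 = -375/7)
k(-137) - 39801 = -375/7 - 39801 = -278982/7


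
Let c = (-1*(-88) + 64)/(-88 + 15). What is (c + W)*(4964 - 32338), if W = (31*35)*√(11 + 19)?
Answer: 4160848/73 - 29700790*√30 ≈ -1.6262e+8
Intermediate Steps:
W = 1085*√30 ≈ 5942.8
c = -152/73 (c = (88 + 64)/(-73) = -1/73*152 = -152/73 ≈ -2.0822)
(c + W)*(4964 - 32338) = (-152/73 + 1085*√30)*(4964 - 32338) = (-152/73 + 1085*√30)*(-27374) = 4160848/73 - 29700790*√30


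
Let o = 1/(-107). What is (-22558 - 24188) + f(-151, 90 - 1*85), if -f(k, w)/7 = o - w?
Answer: -4998070/107 ≈ -46711.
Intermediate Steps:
o = -1/107 ≈ -0.0093458
f(k, w) = 7/107 + 7*w (f(k, w) = -7*(-1/107 - w) = 7/107 + 7*w)
(-22558 - 24188) + f(-151, 90 - 1*85) = (-22558 - 24188) + (7/107 + 7*(90 - 1*85)) = -46746 + (7/107 + 7*(90 - 85)) = -46746 + (7/107 + 7*5) = -46746 + (7/107 + 35) = -46746 + 3752/107 = -4998070/107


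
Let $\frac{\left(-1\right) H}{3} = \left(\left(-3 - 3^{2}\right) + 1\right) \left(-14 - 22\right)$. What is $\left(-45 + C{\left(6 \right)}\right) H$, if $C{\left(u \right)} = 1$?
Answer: $52272$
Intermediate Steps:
$H = -1188$ ($H = - 3 \left(\left(-3 - 3^{2}\right) + 1\right) \left(-14 - 22\right) = - 3 \left(\left(-3 - 9\right) + 1\right) \left(-36\right) = - 3 \left(-12 + 1\right) \left(-36\right) = - 3 \left(\left(-11\right) \left(-36\right)\right) = \left(-3\right) 396 = -1188$)
$\left(-45 + C{\left(6 \right)}\right) H = \left(-45 + 1\right) \left(-1188\right) = \left(-44\right) \left(-1188\right) = 52272$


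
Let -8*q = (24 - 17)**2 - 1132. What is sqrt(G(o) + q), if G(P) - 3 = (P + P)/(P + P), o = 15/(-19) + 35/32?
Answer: sqrt(2230)/4 ≈ 11.806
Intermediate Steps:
o = 185/608 (o = 15*(-1/19) + 35*(1/32) = -15/19 + 35/32 = 185/608 ≈ 0.30428)
G(P) = 4 (G(P) = 3 + (P + P)/(P + P) = 3 + (2*P)/((2*P)) = 3 + (2*P)*(1/(2*P)) = 3 + 1 = 4)
q = 1083/8 (q = -((24 - 17)**2 - 1132)/8 = -(7**2 - 1132)/8 = -(49 - 1132)/8 = -1/8*(-1083) = 1083/8 ≈ 135.38)
sqrt(G(o) + q) = sqrt(4 + 1083/8) = sqrt(1115/8) = sqrt(2230)/4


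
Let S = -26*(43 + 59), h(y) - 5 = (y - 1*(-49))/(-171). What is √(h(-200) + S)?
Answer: I*√8597234/57 ≈ 51.44*I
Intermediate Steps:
h(y) = 806/171 - y/171 (h(y) = 5 + (y - 1*(-49))/(-171) = 5 + (y + 49)*(-1/171) = 5 + (49 + y)*(-1/171) = 5 + (-49/171 - y/171) = 806/171 - y/171)
S = -2652 (S = -26*102 = -2652)
√(h(-200) + S) = √((806/171 - 1/171*(-200)) - 2652) = √((806/171 + 200/171) - 2652) = √(1006/171 - 2652) = √(-452486/171) = I*√8597234/57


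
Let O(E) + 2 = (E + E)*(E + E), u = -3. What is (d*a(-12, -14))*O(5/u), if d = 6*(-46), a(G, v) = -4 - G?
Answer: -60352/3 ≈ -20117.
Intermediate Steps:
d = -276
O(E) = -2 + 4*E**2 (O(E) = -2 + (E + E)*(E + E) = -2 + (2*E)*(2*E) = -2 + 4*E**2)
(d*a(-12, -14))*O(5/u) = (-276*(-4 - 1*(-12)))*(-2 + 4*(5/(-3))**2) = (-276*(-4 + 12))*(-2 + 4*(5*(-1/3))**2) = (-276*8)*(-2 + 4*(-5/3)**2) = -2208*(-2 + 4*(25/9)) = -2208*(-2 + 100/9) = -2208*82/9 = -60352/3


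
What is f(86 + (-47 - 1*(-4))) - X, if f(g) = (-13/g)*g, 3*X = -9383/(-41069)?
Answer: -1611074/123207 ≈ -13.076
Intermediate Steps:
X = 9383/123207 (X = (-9383/(-41069))/3 = (-9383*(-1/41069))/3 = (⅓)*(9383/41069) = 9383/123207 ≈ 0.076156)
f(g) = -13
f(86 + (-47 - 1*(-4))) - X = -13 - 1*9383/123207 = -13 - 9383/123207 = -1611074/123207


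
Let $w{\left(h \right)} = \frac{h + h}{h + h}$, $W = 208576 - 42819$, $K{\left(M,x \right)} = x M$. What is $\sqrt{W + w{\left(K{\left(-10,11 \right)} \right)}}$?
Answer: $\sqrt{165758} \approx 407.13$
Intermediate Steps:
$K{\left(M,x \right)} = M x$
$W = 165757$
$w{\left(h \right)} = 1$ ($w{\left(h \right)} = \frac{2 h}{2 h} = \frac{1}{2 h} 2 h = 1$)
$\sqrt{W + w{\left(K{\left(-10,11 \right)} \right)}} = \sqrt{165757 + 1} = \sqrt{165758}$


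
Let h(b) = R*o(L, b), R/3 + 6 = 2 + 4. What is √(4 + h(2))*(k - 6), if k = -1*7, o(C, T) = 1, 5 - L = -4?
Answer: -26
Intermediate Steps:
L = 9 (L = 5 - 1*(-4) = 5 + 4 = 9)
R = 0 (R = -18 + 3*(2 + 4) = -18 + 3*6 = -18 + 18 = 0)
h(b) = 0 (h(b) = 0*1 = 0)
k = -7
√(4 + h(2))*(k - 6) = √(4 + 0)*(-7 - 6) = √4*(-13) = 2*(-13) = -26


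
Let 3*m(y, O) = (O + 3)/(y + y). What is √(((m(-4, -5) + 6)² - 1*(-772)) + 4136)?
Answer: √712081/12 ≈ 70.321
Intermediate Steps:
m(y, O) = (3 + O)/(6*y) (m(y, O) = ((O + 3)/(y + y))/3 = ((3 + O)/((2*y)))/3 = ((3 + O)*(1/(2*y)))/3 = ((3 + O)/(2*y))/3 = (3 + O)/(6*y))
√(((m(-4, -5) + 6)² - 1*(-772)) + 4136) = √((((⅙)*(3 - 5)/(-4) + 6)² - 1*(-772)) + 4136) = √((((⅙)*(-¼)*(-2) + 6)² + 772) + 4136) = √(((1/12 + 6)² + 772) + 4136) = √(((73/12)² + 772) + 4136) = √((5329/144 + 772) + 4136) = √(116497/144 + 4136) = √(712081/144) = √712081/12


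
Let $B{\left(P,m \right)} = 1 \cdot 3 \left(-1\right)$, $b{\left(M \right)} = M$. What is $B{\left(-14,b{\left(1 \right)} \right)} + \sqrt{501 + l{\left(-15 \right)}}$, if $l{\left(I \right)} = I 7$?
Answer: $-3 + 6 \sqrt{11} \approx 16.9$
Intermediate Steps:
$l{\left(I \right)} = 7 I$
$B{\left(P,m \right)} = -3$ ($B{\left(P,m \right)} = 3 \left(-1\right) = -3$)
$B{\left(-14,b{\left(1 \right)} \right)} + \sqrt{501 + l{\left(-15 \right)}} = -3 + \sqrt{501 + 7 \left(-15\right)} = -3 + \sqrt{501 - 105} = -3 + \sqrt{396} = -3 + 6 \sqrt{11}$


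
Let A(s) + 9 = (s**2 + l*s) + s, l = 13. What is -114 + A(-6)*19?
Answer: -1197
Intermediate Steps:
A(s) = -9 + s**2 + 14*s (A(s) = -9 + ((s**2 + 13*s) + s) = -9 + (s**2 + 14*s) = -9 + s**2 + 14*s)
-114 + A(-6)*19 = -114 + (-9 + (-6)**2 + 14*(-6))*19 = -114 + (-9 + 36 - 84)*19 = -114 - 57*19 = -114 - 1083 = -1197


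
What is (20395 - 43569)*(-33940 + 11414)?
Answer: 522017524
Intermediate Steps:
(20395 - 43569)*(-33940 + 11414) = -23174*(-22526) = 522017524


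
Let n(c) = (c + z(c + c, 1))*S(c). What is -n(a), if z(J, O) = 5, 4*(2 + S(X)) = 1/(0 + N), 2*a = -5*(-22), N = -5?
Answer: 123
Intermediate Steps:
a = 55 (a = (-5*(-22))/2 = (½)*110 = 55)
S(X) = -41/20 (S(X) = -2 + 1/(4*(0 - 5)) = -2 + (¼)/(-5) = -2 + (¼)*(-⅕) = -2 - 1/20 = -41/20)
n(c) = -41/4 - 41*c/20 (n(c) = (c + 5)*(-41/20) = (5 + c)*(-41/20) = -41/4 - 41*c/20)
-n(a) = -(-41/4 - 41/20*55) = -(-41/4 - 451/4) = -1*(-123) = 123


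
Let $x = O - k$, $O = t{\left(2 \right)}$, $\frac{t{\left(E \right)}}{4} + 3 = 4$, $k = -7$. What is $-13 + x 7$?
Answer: $64$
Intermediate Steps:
$t{\left(E \right)} = 4$ ($t{\left(E \right)} = -12 + 4 \cdot 4 = -12 + 16 = 4$)
$O = 4$
$x = 11$ ($x = 4 - -7 = 4 + 7 = 11$)
$-13 + x 7 = -13 + 11 \cdot 7 = -13 + 77 = 64$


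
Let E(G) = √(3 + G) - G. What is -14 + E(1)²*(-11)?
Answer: -25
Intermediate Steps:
-14 + E(1)²*(-11) = -14 + (√(3 + 1) - 1*1)²*(-11) = -14 + (√4 - 1)²*(-11) = -14 + (2 - 1)²*(-11) = -14 + 1²*(-11) = -14 + 1*(-11) = -14 - 11 = -25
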